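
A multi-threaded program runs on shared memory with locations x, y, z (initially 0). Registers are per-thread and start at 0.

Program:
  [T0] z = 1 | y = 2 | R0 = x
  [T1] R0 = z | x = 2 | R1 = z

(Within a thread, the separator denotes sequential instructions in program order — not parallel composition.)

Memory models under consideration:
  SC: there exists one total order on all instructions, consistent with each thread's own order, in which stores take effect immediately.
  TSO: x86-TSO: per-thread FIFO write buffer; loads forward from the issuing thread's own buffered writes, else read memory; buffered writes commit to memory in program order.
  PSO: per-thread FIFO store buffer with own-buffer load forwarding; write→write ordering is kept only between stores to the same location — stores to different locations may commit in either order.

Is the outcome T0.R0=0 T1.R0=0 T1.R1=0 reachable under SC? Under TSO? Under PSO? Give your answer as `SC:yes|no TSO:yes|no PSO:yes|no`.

SC:no TSO:yes PSO:yes

outcome vector order: (T0.R0,T1.R0,T1.R1)
SC (5): 0/0/1 0/1/1 2/0/0 2/0/1 2/1/1
TSO (6): 0/0/0 0/0/1 0/1/1 2/0/0 2/0/1 2/1/1
PSO (6): 0/0/0 0/0/1 0/1/1 2/0/0 2/0/1 2/1/1
target 0/0/0 ∈ {TSO,PSO}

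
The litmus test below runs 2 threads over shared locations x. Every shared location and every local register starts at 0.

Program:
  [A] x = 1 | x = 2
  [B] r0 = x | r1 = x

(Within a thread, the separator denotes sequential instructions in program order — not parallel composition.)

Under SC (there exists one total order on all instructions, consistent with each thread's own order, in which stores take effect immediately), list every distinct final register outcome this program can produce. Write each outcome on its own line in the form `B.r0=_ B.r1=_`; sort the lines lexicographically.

outcome vector order: (B.r0,B.r1)
|SC outcomes| = 6

B.r0=0 B.r1=0
B.r0=0 B.r1=1
B.r0=0 B.r1=2
B.r0=1 B.r1=1
B.r0=1 B.r1=2
B.r0=2 B.r1=2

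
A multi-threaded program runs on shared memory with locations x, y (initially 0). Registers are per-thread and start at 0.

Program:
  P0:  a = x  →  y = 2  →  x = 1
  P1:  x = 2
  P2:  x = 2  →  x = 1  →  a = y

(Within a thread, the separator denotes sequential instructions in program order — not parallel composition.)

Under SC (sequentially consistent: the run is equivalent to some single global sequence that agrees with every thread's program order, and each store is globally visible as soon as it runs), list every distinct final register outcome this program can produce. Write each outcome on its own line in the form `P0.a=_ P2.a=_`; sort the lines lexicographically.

P0.a=0 P2.a=0
P0.a=0 P2.a=2
P0.a=1 P2.a=0
P0.a=1 P2.a=2
P0.a=2 P2.a=0
P0.a=2 P2.a=2

outcome vector order: (P0.a,P2.a)
|SC outcomes| = 6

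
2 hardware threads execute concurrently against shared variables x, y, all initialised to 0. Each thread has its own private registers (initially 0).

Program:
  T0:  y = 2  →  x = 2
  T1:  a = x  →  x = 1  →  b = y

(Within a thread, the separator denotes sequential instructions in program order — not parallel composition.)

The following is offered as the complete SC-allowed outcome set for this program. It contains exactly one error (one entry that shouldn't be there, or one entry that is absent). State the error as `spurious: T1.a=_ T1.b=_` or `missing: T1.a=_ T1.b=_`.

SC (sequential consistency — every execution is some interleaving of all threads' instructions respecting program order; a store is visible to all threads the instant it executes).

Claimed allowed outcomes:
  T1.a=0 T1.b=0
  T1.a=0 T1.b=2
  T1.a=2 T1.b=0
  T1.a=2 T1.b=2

spurious: T1.a=2 T1.b=0

outcome vector order: (T1.a,T1.b)
SC (3): 00; 02; 22
claimed∖SC = {20}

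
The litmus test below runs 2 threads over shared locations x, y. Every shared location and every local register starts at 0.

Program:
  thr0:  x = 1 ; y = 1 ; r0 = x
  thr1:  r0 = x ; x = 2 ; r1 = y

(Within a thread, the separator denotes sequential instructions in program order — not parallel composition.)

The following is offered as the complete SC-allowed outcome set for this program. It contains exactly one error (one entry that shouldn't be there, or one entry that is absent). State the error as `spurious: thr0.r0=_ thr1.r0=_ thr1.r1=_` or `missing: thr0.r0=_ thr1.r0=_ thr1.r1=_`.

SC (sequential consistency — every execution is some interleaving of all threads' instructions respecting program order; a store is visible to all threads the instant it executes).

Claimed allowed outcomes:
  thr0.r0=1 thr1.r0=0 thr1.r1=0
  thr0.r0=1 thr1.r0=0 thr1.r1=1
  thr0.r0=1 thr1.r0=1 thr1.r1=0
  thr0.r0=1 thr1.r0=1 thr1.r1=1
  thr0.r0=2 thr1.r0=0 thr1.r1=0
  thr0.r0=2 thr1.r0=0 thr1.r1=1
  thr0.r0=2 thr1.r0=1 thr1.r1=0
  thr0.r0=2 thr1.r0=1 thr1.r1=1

outcome vector order: (thr0.r0,thr1.r0,thr1.r1)
SC (7): 100; 101; 111; 200; 201; 210; 211
claimed∖SC = {110}

spurious: thr0.r0=1 thr1.r0=1 thr1.r1=0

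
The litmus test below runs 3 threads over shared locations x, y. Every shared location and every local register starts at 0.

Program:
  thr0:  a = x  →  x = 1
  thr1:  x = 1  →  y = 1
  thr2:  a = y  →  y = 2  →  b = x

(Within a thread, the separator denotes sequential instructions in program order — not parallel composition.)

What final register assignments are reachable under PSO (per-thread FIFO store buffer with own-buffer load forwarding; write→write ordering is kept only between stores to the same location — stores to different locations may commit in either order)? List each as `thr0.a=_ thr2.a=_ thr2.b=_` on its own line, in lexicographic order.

thr0.a=0 thr2.a=0 thr2.b=0
thr0.a=0 thr2.a=0 thr2.b=1
thr0.a=0 thr2.a=1 thr2.b=0
thr0.a=0 thr2.a=1 thr2.b=1
thr0.a=1 thr2.a=0 thr2.b=0
thr0.a=1 thr2.a=0 thr2.b=1
thr0.a=1 thr2.a=1 thr2.b=0
thr0.a=1 thr2.a=1 thr2.b=1

outcome vector order: (thr0.a,thr2.a,thr2.b)
|PSO outcomes| = 8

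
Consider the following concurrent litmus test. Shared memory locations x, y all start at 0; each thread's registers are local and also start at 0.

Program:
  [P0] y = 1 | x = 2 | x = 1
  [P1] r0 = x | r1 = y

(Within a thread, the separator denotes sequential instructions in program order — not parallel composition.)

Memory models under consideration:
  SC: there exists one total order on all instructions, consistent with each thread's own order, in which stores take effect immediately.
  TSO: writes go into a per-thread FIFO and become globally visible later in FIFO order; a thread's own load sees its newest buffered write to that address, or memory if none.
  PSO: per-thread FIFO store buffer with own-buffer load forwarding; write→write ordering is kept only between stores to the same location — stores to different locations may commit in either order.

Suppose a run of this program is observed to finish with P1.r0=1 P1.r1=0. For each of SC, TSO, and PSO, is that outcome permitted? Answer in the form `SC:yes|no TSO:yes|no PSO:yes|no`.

outcome vector order: (P1.r0,P1.r1)
SC: 4 outcomes — {<0 0>; <0 1>; <1 1>; <2 1>}
TSO: 4 outcomes — {<0 0>; <0 1>; <1 1>; <2 1>}
PSO: 6 outcomes — {<0 0>; <0 1>; <1 0>; <1 1>; <2 0>; <2 1>}
target <1 0> ∈ {PSO}

SC:no TSO:no PSO:yes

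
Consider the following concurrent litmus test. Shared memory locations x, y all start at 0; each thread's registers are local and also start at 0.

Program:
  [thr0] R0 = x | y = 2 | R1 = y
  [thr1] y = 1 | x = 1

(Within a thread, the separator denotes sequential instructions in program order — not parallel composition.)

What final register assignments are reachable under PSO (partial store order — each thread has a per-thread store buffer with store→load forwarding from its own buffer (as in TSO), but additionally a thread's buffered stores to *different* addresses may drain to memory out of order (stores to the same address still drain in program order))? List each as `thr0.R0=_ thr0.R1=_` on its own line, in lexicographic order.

thr0.R0=0 thr0.R1=1
thr0.R0=0 thr0.R1=2
thr0.R0=1 thr0.R1=1
thr0.R0=1 thr0.R1=2

outcome vector order: (thr0.R0,thr0.R1)
|PSO outcomes| = 4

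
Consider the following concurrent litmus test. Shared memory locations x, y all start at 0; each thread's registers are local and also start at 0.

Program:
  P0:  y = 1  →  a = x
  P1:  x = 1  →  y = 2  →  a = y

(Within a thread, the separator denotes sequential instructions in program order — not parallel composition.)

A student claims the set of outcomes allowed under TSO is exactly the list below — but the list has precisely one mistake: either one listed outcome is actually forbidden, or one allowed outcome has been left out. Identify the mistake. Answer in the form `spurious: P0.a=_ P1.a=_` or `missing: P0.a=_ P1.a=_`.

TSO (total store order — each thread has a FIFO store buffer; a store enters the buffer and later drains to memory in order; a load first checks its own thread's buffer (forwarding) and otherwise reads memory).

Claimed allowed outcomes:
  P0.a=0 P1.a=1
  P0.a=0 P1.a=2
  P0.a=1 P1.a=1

outcome vector order: (P0.a,P1.a)
TSO (4): (0,1), (0,2), (1,1), (1,2)
TSO∖claimed = {(1,2)}

missing: P0.a=1 P1.a=2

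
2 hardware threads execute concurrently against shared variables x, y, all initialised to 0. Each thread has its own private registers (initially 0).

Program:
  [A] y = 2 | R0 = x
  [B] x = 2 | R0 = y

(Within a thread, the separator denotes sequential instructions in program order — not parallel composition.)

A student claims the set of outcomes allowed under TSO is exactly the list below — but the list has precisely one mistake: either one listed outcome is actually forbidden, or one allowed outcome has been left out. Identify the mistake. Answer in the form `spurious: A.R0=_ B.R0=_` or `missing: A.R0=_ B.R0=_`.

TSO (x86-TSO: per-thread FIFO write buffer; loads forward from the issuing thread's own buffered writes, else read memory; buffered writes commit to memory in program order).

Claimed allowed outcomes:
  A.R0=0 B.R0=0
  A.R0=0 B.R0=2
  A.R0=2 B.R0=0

missing: A.R0=2 B.R0=2

outcome vector order: (A.R0,B.R0)
TSO: 4 outcomes — {<0 0> <0 2> <2 0> <2 2>}
TSO∖claimed = {<2 2>}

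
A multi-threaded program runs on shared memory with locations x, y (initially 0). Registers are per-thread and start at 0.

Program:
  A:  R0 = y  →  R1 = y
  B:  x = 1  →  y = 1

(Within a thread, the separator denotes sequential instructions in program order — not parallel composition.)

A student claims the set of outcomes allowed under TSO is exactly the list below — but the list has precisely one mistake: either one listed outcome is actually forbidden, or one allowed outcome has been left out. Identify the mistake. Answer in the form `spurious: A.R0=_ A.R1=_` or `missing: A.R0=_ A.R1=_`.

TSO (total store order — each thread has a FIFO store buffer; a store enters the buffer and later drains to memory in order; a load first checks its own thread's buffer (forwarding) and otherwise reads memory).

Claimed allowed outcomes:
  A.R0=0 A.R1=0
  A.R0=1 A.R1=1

outcome vector order: (A.R0,A.R1)
[TSO] allowed = {<0 0>, <0 1>, <1 1>}
TSO∖claimed = {<0 1>}

missing: A.R0=0 A.R1=1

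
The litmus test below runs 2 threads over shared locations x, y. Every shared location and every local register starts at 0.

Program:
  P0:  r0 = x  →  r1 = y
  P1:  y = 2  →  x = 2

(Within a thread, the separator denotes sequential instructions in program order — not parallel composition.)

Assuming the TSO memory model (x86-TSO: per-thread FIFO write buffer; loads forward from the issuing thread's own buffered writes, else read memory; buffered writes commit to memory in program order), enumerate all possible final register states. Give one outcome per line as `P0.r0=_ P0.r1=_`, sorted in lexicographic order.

outcome vector order: (P0.r0,P0.r1)
|TSO outcomes| = 3

P0.r0=0 P0.r1=0
P0.r0=0 P0.r1=2
P0.r0=2 P0.r1=2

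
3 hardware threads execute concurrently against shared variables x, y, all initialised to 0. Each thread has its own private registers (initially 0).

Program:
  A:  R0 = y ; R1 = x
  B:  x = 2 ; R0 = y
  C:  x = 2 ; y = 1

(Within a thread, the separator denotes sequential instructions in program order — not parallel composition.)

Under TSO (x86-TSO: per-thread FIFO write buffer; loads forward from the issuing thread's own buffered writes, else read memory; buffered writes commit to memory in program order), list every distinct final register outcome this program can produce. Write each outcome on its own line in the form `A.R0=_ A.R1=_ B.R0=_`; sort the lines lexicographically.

A.R0=0 A.R1=0 B.R0=0
A.R0=0 A.R1=0 B.R0=1
A.R0=0 A.R1=2 B.R0=0
A.R0=0 A.R1=2 B.R0=1
A.R0=1 A.R1=2 B.R0=0
A.R0=1 A.R1=2 B.R0=1

outcome vector order: (A.R0,A.R1,B.R0)
|TSO outcomes| = 6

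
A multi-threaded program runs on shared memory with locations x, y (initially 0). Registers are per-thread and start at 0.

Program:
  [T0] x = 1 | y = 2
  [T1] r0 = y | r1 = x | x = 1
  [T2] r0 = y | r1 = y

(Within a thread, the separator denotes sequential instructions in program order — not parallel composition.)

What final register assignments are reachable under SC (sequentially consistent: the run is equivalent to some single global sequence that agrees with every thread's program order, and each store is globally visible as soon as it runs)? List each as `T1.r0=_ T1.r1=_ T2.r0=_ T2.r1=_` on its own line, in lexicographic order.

outcome vector order: (T1.r0,T1.r1,T2.r0,T2.r1)
|SC outcomes| = 9

T1.r0=0 T1.r1=0 T2.r0=0 T2.r1=0
T1.r0=0 T1.r1=0 T2.r0=0 T2.r1=2
T1.r0=0 T1.r1=0 T2.r0=2 T2.r1=2
T1.r0=0 T1.r1=1 T2.r0=0 T2.r1=0
T1.r0=0 T1.r1=1 T2.r0=0 T2.r1=2
T1.r0=0 T1.r1=1 T2.r0=2 T2.r1=2
T1.r0=2 T1.r1=1 T2.r0=0 T2.r1=0
T1.r0=2 T1.r1=1 T2.r0=0 T2.r1=2
T1.r0=2 T1.r1=1 T2.r0=2 T2.r1=2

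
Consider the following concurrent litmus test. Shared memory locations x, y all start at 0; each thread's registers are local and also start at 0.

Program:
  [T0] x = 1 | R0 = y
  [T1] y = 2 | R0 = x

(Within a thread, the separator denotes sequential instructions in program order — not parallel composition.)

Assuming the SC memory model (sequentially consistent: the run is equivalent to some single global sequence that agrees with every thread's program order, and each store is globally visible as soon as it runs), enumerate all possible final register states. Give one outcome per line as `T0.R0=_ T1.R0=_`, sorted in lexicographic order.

T0.R0=0 T1.R0=1
T0.R0=2 T1.R0=0
T0.R0=2 T1.R0=1

outcome vector order: (T0.R0,T1.R0)
|SC outcomes| = 3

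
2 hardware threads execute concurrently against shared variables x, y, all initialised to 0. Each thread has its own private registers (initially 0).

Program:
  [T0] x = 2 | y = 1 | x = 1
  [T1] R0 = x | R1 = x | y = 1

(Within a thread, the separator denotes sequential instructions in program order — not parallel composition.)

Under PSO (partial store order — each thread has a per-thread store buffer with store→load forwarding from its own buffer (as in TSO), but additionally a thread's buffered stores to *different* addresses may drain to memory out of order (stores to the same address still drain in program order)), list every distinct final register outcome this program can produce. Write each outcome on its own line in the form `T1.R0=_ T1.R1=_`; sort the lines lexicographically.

T1.R0=0 T1.R1=0
T1.R0=0 T1.R1=1
T1.R0=0 T1.R1=2
T1.R0=1 T1.R1=1
T1.R0=2 T1.R1=1
T1.R0=2 T1.R1=2

outcome vector order: (T1.R0,T1.R1)
|PSO outcomes| = 6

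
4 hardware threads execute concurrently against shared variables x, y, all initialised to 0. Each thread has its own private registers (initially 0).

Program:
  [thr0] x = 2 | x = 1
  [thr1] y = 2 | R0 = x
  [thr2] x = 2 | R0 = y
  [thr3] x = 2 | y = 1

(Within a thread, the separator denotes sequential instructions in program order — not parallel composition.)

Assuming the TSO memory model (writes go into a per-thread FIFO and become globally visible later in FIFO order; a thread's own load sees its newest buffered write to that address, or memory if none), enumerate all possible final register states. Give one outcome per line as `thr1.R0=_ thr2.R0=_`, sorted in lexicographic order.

outcome vector order: (thr1.R0,thr2.R0)
|TSO outcomes| = 9

thr1.R0=0 thr2.R0=0
thr1.R0=0 thr2.R0=1
thr1.R0=0 thr2.R0=2
thr1.R0=1 thr2.R0=0
thr1.R0=1 thr2.R0=1
thr1.R0=1 thr2.R0=2
thr1.R0=2 thr2.R0=0
thr1.R0=2 thr2.R0=1
thr1.R0=2 thr2.R0=2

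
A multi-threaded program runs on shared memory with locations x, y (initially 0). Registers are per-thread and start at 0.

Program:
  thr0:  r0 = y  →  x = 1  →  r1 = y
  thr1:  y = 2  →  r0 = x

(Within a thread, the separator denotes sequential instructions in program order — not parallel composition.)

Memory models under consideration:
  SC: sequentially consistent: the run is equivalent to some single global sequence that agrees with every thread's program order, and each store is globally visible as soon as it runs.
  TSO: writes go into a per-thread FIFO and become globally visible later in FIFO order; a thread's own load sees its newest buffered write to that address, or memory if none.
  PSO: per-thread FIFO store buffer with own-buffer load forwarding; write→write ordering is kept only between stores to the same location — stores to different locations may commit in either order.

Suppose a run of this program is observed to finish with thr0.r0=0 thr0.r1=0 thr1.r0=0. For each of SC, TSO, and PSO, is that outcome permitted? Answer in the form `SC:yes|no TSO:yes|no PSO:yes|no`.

outcome vector order: (thr0.r0,thr0.r1,thr1.r0)
under SC → (0,0,1); (0,2,0); (0,2,1); (2,2,0); (2,2,1)
under TSO → (0,0,0); (0,0,1); (0,2,0); (0,2,1); (2,2,0); (2,2,1)
under PSO → (0,0,0); (0,0,1); (0,2,0); (0,2,1); (2,2,0); (2,2,1)
target (0,0,0) ∈ {TSO,PSO}

SC:no TSO:yes PSO:yes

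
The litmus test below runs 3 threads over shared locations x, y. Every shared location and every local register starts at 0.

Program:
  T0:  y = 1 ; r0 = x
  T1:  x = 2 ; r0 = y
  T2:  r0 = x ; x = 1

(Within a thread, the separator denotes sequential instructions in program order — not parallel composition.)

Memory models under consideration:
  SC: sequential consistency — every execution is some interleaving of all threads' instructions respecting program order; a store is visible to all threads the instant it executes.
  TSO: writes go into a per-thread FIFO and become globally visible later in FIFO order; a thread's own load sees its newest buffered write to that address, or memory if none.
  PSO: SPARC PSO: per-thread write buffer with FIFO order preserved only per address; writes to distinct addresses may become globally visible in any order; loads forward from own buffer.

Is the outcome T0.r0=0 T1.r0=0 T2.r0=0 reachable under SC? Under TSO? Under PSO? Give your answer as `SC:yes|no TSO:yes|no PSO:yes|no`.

outcome vector order: (T0.r0,T1.r0,T2.r0)
SC: 10 outcomes — {<0 1 0>, <0 1 2>, <1 0 0>, <1 0 2>, <1 1 0>, <1 1 2>, <2 0 0>, <2 0 2>, <2 1 0>, <2 1 2>}
TSO: 12 outcomes — {<0 0 0>, <0 0 2>, <0 1 0>, <0 1 2>, <1 0 0>, <1 0 2>, <1 1 0>, <1 1 2>, <2 0 0>, <2 0 2>, <2 1 0>, <2 1 2>}
PSO: 12 outcomes — {<0 0 0>, <0 0 2>, <0 1 0>, <0 1 2>, <1 0 0>, <1 0 2>, <1 1 0>, <1 1 2>, <2 0 0>, <2 0 2>, <2 1 0>, <2 1 2>}
target <0 0 0> ∈ {TSO,PSO}

SC:no TSO:yes PSO:yes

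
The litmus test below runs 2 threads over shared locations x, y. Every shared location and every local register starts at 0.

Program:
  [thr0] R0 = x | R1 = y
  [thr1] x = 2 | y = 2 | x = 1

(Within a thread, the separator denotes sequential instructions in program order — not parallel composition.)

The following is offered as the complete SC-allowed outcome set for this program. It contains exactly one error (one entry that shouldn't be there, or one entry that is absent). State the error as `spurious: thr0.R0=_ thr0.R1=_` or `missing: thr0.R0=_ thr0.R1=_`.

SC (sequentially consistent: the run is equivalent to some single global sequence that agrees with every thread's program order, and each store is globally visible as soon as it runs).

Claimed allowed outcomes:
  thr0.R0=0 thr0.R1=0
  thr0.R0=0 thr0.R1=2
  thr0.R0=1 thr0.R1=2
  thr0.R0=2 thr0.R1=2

outcome vector order: (thr0.R0,thr0.R1)
SC (5): 0/0; 0/2; 1/2; 2/0; 2/2
SC∖claimed = {2/0}

missing: thr0.R0=2 thr0.R1=0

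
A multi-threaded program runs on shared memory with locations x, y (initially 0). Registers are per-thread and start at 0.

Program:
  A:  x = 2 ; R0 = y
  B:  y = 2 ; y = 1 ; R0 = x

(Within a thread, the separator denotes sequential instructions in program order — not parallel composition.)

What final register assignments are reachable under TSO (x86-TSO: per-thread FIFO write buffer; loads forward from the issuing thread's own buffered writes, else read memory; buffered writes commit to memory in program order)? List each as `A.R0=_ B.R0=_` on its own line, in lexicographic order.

outcome vector order: (A.R0,B.R0)
|TSO outcomes| = 6

A.R0=0 B.R0=0
A.R0=0 B.R0=2
A.R0=1 B.R0=0
A.R0=1 B.R0=2
A.R0=2 B.R0=0
A.R0=2 B.R0=2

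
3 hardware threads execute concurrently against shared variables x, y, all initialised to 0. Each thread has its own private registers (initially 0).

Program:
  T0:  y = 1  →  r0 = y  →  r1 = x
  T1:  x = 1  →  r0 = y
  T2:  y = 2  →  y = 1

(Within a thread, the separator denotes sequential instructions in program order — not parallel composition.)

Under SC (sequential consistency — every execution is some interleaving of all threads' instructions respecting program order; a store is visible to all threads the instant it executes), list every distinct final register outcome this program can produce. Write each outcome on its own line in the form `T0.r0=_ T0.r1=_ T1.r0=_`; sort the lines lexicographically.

outcome vector order: (T0.r0,T0.r1,T1.r0)
|SC outcomes| = 10

T0.r0=1 T0.r1=0 T1.r0=1
T0.r0=1 T0.r1=0 T1.r0=2
T0.r0=1 T0.r1=1 T1.r0=0
T0.r0=1 T0.r1=1 T1.r0=1
T0.r0=1 T0.r1=1 T1.r0=2
T0.r0=2 T0.r1=0 T1.r0=1
T0.r0=2 T0.r1=0 T1.r0=2
T0.r0=2 T0.r1=1 T1.r0=0
T0.r0=2 T0.r1=1 T1.r0=1
T0.r0=2 T0.r1=1 T1.r0=2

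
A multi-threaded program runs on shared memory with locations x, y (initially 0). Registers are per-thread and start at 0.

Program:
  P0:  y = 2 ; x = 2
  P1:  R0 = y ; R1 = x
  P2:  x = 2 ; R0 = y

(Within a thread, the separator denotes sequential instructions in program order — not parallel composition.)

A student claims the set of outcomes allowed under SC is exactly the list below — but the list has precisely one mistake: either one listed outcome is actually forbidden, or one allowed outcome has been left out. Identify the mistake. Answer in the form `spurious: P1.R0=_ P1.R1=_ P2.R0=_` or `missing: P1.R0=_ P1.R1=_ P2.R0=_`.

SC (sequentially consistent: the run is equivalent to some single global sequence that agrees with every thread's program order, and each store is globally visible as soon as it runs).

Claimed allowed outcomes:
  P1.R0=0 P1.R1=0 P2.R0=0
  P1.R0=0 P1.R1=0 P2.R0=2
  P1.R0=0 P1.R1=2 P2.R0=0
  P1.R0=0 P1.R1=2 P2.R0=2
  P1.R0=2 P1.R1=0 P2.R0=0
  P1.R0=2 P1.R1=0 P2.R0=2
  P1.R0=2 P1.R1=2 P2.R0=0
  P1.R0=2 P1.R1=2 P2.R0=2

spurious: P1.R0=2 P1.R1=0 P2.R0=0

outcome vector order: (P1.R0,P1.R1,P2.R0)
under SC → (0,0,0), (0,0,2), (0,2,0), (0,2,2), (2,0,2), (2,2,0), (2,2,2)
claimed∖SC = {(2,0,0)}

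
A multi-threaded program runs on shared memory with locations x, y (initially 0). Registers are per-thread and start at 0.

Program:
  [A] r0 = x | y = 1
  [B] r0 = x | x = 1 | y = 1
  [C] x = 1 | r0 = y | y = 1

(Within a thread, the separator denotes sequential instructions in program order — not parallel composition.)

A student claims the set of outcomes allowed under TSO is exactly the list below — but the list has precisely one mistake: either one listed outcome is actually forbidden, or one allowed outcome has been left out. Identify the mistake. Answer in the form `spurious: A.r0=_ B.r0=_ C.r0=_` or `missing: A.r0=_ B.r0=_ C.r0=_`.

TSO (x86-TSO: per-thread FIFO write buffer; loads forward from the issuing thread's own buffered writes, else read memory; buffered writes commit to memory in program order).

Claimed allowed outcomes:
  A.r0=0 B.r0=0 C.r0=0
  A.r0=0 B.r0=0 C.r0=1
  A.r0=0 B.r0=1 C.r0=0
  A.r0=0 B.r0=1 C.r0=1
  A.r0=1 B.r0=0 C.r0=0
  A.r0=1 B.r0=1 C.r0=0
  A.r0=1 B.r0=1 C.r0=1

missing: A.r0=1 B.r0=0 C.r0=1

outcome vector order: (A.r0,B.r0,C.r0)
TSO (8): <0 0 0>, <0 0 1>, <0 1 0>, <0 1 1>, <1 0 0>, <1 0 1>, <1 1 0>, <1 1 1>
TSO∖claimed = {<1 0 1>}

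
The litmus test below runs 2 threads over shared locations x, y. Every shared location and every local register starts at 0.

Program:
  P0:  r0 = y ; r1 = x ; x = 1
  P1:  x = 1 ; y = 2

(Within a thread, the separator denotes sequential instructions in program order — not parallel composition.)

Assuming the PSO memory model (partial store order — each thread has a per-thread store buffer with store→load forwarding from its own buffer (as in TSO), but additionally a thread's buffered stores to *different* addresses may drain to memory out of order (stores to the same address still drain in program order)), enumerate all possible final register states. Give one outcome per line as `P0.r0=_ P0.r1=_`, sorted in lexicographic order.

P0.r0=0 P0.r1=0
P0.r0=0 P0.r1=1
P0.r0=2 P0.r1=0
P0.r0=2 P0.r1=1

outcome vector order: (P0.r0,P0.r1)
|PSO outcomes| = 4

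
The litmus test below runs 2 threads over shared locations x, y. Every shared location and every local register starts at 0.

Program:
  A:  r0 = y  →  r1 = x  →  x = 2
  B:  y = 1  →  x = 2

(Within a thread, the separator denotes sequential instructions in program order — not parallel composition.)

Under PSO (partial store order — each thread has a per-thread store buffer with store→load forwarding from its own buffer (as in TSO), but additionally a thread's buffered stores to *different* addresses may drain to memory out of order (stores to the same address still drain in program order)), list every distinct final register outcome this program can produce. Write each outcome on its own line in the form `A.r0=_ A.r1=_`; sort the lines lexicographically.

A.r0=0 A.r1=0
A.r0=0 A.r1=2
A.r0=1 A.r1=0
A.r0=1 A.r1=2

outcome vector order: (A.r0,A.r1)
|PSO outcomes| = 4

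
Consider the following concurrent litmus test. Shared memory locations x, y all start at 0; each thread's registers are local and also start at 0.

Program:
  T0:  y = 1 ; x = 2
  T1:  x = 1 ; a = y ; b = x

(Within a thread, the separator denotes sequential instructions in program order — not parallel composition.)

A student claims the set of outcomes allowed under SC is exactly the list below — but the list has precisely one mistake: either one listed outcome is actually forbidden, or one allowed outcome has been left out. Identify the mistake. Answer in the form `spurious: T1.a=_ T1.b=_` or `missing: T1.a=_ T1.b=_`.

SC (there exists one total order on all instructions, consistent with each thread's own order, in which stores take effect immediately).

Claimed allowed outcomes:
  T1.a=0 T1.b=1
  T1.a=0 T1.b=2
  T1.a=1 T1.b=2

missing: T1.a=1 T1.b=1

outcome vector order: (T1.a,T1.b)
SC (4): 01, 02, 11, 12
SC∖claimed = {11}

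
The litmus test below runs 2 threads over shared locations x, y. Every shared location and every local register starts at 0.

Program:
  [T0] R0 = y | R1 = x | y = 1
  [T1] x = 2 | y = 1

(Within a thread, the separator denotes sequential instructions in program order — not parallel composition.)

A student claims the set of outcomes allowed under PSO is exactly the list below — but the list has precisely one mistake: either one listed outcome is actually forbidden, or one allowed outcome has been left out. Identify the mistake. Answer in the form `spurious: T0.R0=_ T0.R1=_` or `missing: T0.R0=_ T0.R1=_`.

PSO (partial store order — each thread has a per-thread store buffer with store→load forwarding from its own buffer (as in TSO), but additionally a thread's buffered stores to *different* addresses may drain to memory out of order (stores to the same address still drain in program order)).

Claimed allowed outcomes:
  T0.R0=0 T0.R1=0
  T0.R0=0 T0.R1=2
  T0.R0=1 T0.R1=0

outcome vector order: (T0.R0,T0.R1)
under PSO → <0 0>; <0 2>; <1 0>; <1 2>
PSO∖claimed = {<1 2>}

missing: T0.R0=1 T0.R1=2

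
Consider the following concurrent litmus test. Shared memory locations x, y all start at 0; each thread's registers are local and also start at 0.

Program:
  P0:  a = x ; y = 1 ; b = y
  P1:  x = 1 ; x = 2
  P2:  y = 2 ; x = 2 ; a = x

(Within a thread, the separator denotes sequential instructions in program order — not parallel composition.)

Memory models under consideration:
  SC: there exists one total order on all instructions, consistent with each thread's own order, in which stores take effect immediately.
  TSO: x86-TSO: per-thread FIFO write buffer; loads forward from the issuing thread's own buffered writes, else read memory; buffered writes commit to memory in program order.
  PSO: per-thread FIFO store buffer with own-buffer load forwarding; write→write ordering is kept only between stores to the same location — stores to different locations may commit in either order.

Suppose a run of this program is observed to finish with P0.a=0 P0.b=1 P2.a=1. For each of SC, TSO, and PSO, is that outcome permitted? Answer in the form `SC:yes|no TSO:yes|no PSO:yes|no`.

outcome vector order: (P0.a,P0.b,P2.a)
[SC] allowed = {0/1/1, 0/1/2, 0/2/1, 0/2/2, 1/1/1, 1/1/2, 1/2/2, 2/1/1, 2/1/2, 2/2/2}
[TSO] allowed = {0/1/1, 0/1/2, 0/2/1, 0/2/2, 1/1/1, 1/1/2, 1/2/2, 2/1/1, 2/1/2, 2/2/2}
[PSO] allowed = {0/1/1, 0/1/2, 0/2/1, 0/2/2, 1/1/1, 1/1/2, 1/2/1, 1/2/2, 2/1/1, 2/1/2, 2/2/1, 2/2/2}
target 0/1/1 ∈ {SC,TSO,PSO}

SC:yes TSO:yes PSO:yes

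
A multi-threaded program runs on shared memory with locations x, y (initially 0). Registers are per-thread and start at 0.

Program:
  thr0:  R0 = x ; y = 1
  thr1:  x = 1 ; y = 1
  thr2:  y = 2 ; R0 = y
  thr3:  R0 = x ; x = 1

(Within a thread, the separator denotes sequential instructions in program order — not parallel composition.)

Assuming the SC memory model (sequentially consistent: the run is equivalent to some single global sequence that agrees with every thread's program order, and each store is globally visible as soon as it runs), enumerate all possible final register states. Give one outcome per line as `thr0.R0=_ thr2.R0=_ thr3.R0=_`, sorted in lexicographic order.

thr0.R0=0 thr2.R0=1 thr3.R0=0
thr0.R0=0 thr2.R0=1 thr3.R0=1
thr0.R0=0 thr2.R0=2 thr3.R0=0
thr0.R0=0 thr2.R0=2 thr3.R0=1
thr0.R0=1 thr2.R0=1 thr3.R0=0
thr0.R0=1 thr2.R0=1 thr3.R0=1
thr0.R0=1 thr2.R0=2 thr3.R0=0
thr0.R0=1 thr2.R0=2 thr3.R0=1

outcome vector order: (thr0.R0,thr2.R0,thr3.R0)
|SC outcomes| = 8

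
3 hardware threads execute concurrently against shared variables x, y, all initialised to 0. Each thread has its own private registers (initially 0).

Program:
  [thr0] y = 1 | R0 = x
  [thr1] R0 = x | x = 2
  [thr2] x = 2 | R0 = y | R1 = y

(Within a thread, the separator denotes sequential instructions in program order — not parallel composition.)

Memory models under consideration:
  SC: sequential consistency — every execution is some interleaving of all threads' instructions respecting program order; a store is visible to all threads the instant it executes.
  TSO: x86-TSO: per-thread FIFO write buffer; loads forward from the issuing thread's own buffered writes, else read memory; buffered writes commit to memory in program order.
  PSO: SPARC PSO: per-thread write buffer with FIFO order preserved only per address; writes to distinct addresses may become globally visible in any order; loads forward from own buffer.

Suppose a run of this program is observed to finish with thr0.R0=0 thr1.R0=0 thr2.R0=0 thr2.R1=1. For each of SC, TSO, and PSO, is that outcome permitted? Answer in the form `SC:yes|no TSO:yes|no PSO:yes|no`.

outcome vector order: (thr0.R0,thr1.R0,thr2.R0,thr2.R1)
[SC] allowed = {(0,0,1,1); (0,2,1,1); (2,0,0,0); (2,0,0,1); (2,0,1,1); (2,2,0,0); (2,2,0,1); (2,2,1,1)}
[TSO] allowed = {(0,0,0,0); (0,0,0,1); (0,0,1,1); (0,2,0,0); (0,2,0,1); (0,2,1,1); (2,0,0,0); (2,0,0,1); (2,0,1,1); (2,2,0,0); (2,2,0,1); (2,2,1,1)}
[PSO] allowed = {(0,0,0,0); (0,0,0,1); (0,0,1,1); (0,2,0,0); (0,2,0,1); (0,2,1,1); (2,0,0,0); (2,0,0,1); (2,0,1,1); (2,2,0,0); (2,2,0,1); (2,2,1,1)}
target (0,0,0,1) ∈ {TSO,PSO}

SC:no TSO:yes PSO:yes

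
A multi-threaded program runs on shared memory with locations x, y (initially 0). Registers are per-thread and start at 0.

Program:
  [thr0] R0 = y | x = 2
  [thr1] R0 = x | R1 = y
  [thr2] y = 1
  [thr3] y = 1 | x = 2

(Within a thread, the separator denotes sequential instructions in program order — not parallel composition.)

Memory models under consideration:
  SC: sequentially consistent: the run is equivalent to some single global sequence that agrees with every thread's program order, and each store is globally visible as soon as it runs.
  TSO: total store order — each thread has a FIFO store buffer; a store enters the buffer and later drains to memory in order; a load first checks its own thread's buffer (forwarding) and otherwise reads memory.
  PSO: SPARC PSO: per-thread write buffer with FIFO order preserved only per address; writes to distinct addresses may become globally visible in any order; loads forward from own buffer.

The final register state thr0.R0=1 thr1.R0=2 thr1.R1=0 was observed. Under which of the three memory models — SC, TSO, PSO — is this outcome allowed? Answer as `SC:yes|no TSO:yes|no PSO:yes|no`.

SC:no TSO:no PSO:yes

outcome vector order: (thr0.R0,thr1.R0,thr1.R1)
SC (7): (0,0,0) (0,0,1) (0,2,0) (0,2,1) (1,0,0) (1,0,1) (1,2,1)
TSO (7): (0,0,0) (0,0,1) (0,2,0) (0,2,1) (1,0,0) (1,0,1) (1,2,1)
PSO (8): (0,0,0) (0,0,1) (0,2,0) (0,2,1) (1,0,0) (1,0,1) (1,2,0) (1,2,1)
target (1,2,0) ∈ {PSO}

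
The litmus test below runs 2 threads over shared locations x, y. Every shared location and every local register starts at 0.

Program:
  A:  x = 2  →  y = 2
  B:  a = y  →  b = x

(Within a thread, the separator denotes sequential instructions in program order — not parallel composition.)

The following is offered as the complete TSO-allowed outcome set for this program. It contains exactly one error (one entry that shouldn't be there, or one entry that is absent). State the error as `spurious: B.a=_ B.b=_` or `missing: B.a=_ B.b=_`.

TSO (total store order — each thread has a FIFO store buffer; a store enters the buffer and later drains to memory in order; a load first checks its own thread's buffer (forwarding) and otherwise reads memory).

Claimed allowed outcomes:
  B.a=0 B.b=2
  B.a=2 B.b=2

outcome vector order: (B.a,B.b)
[TSO] allowed = {0/0; 0/2; 2/2}
TSO∖claimed = {0/0}

missing: B.a=0 B.b=0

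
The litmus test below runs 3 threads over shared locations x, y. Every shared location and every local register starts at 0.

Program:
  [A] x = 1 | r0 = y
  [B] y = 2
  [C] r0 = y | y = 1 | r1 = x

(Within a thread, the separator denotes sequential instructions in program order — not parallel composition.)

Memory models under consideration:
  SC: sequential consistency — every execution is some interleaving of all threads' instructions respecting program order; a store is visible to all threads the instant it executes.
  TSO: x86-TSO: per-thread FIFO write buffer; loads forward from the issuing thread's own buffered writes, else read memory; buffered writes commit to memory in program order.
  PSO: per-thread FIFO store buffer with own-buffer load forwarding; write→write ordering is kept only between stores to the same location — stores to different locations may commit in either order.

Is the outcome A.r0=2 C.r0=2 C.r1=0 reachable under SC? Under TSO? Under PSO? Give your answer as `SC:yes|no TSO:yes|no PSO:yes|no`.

SC:no TSO:yes PSO:yes

outcome vector order: (A.r0,C.r0,C.r1)
under SC → 001, 021, 100, 101, 120, 121, 200, 201, 221
under TSO → 000, 001, 020, 021, 100, 101, 120, 121, 200, 201, 220, 221
under PSO → 000, 001, 020, 021, 100, 101, 120, 121, 200, 201, 220, 221
target 220 ∈ {TSO,PSO}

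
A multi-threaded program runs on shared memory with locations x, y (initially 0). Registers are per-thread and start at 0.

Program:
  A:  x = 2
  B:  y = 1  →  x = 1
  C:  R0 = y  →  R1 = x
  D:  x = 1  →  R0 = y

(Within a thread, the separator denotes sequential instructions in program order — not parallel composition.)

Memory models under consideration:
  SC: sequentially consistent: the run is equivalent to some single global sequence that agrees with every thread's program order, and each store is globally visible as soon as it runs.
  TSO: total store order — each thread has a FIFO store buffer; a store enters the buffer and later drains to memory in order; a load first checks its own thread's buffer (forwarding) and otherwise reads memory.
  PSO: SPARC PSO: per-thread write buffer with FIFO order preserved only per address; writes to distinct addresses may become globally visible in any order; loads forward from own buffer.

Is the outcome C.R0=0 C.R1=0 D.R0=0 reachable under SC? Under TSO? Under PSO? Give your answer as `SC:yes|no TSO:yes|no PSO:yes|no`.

outcome vector order: (C.R0,C.R1,D.R0)
[SC] allowed = {(0,0,0) (0,0,1) (0,1,0) (0,1,1) (0,2,0) (0,2,1) (1,0,1) (1,1,0) (1,1,1) (1,2,0) (1,2,1)}
[TSO] allowed = {(0,0,0) (0,0,1) (0,1,0) (0,1,1) (0,2,0) (0,2,1) (1,0,0) (1,0,1) (1,1,0) (1,1,1) (1,2,0) (1,2,1)}
[PSO] allowed = {(0,0,0) (0,0,1) (0,1,0) (0,1,1) (0,2,0) (0,2,1) (1,0,0) (1,0,1) (1,1,0) (1,1,1) (1,2,0) (1,2,1)}
target (0,0,0) ∈ {SC,TSO,PSO}

SC:yes TSO:yes PSO:yes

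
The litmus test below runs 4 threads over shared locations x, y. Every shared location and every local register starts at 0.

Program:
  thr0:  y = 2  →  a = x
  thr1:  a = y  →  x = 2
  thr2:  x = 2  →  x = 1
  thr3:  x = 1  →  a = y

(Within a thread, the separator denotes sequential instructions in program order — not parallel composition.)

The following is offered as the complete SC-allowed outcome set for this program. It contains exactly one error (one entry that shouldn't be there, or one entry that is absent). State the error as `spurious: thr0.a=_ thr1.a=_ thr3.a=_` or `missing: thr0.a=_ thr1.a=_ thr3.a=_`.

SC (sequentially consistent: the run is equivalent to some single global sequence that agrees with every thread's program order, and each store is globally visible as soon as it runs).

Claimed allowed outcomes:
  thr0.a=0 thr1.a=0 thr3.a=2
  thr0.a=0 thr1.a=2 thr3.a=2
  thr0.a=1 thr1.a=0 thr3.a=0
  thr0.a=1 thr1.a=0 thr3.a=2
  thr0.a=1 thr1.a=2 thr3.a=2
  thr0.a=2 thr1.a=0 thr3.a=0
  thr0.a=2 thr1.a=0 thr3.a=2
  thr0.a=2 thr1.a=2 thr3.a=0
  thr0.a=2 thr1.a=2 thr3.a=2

missing: thr0.a=1 thr1.a=2 thr3.a=0

outcome vector order: (thr0.a,thr1.a,thr3.a)
under SC → <0 0 2>; <0 2 2>; <1 0 0>; <1 0 2>; <1 2 0>; <1 2 2>; <2 0 0>; <2 0 2>; <2 2 0>; <2 2 2>
SC∖claimed = {<1 2 0>}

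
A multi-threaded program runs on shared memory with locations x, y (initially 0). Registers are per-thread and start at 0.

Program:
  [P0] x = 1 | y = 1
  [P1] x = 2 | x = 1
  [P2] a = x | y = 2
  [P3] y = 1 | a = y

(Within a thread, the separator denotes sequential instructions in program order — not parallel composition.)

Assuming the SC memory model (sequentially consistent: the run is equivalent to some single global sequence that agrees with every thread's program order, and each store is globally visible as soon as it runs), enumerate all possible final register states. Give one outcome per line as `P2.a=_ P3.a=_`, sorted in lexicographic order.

P2.a=0 P3.a=1
P2.a=0 P3.a=2
P2.a=1 P3.a=1
P2.a=1 P3.a=2
P2.a=2 P3.a=1
P2.a=2 P3.a=2

outcome vector order: (P2.a,P3.a)
|SC outcomes| = 6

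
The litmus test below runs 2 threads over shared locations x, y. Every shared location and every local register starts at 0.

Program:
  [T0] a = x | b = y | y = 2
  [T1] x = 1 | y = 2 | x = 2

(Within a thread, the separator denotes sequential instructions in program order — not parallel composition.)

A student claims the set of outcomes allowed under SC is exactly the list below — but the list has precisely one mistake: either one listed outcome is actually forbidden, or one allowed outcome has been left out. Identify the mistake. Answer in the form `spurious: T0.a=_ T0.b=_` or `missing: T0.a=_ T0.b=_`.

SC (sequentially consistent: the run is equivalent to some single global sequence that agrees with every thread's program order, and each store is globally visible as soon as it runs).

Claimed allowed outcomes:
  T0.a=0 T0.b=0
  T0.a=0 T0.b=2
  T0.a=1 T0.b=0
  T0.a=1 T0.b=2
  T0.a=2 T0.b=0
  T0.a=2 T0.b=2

outcome vector order: (T0.a,T0.b)
SC (5): 0/0; 0/2; 1/0; 1/2; 2/2
claimed∖SC = {2/0}

spurious: T0.a=2 T0.b=0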